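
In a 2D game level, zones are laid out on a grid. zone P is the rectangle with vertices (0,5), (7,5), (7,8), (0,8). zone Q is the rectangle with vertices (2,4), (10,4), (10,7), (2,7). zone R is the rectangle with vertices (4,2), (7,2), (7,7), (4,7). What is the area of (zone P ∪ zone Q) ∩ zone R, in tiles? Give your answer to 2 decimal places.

9.00

The region (zone P ∪ zone Q) ∩ zone R is the polygon with vertices (4,4), (4,7), (7,7), (7,4).
By the shoelace formula its area is 9.00.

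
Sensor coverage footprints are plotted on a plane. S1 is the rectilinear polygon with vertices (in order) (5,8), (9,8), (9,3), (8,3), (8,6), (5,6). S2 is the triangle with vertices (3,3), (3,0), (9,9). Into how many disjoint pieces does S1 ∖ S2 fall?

S1 ∖ S2 splits into 2 disjoint pieces (area 4, area 5.6667).

2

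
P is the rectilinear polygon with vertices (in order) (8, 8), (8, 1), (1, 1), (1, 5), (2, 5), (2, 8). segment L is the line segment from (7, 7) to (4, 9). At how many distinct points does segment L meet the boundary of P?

1

The segment meets the boundary at (5.5,8).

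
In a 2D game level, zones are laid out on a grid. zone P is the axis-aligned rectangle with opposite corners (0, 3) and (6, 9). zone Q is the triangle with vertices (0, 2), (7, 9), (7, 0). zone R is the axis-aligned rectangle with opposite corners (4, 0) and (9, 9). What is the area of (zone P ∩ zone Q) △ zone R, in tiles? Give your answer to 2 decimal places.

|zone P ∩ zone Q| = 12.5.
|(zone P ∩ zone Q) ∩ zone R| = 8.
|(zone P ∩ zone Q) △ zone R| = 12.5 + 45 − 16 = 41.50.

41.50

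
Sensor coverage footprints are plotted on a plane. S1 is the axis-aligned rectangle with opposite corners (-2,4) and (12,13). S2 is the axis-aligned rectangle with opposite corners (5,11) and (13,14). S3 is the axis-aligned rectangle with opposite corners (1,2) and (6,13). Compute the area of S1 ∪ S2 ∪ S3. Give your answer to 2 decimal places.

By inclusion–exclusion:
Individual areas: |S1| = 126, |S2| = 24, |S3| = 55.
|S1∩S2|: x∈[5,12], y∈[11,13] → 7·2 = 14.
|S1∩S3|: x∈[1,6], y∈[4,13] → 5·9 = 45.
|S2∩S3|: x∈[5,6], y∈[11,13] → 1·2 = 2.
|S1∩S2∩S3| = 2.
|S1 ∪ S2 ∪ S3| = 205 − 61 + 2 = 146.00.

146.00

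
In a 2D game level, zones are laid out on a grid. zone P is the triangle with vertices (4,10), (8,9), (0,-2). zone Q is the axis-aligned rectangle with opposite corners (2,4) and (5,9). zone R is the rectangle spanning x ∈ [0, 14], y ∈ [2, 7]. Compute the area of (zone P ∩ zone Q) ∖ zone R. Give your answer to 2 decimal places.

|zone P ∩ zone Q| = 10.5549.
|(zone P ∩ zone Q) ∩ zone R| = 7.2216.
|(zone P ∩ zone Q) ∖ zone R| = 10.5549 − 7.2216 = 3.33.

3.33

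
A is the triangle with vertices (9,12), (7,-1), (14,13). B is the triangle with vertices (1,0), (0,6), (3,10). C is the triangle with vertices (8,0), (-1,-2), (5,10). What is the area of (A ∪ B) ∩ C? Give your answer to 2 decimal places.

1.60

|A ∪ B| = 42.5.
|(A ∪ B) ∩ C| = 1.60.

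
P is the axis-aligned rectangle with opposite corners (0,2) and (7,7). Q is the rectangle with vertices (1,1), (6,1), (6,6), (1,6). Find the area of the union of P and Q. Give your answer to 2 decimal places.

40.00

By inclusion–exclusion:
Individual areas: |P| = 35, |Q| = 25.
|P∩Q|: x∈[1,6], y∈[2,6] → 5·4 = 20.
|P ∪ Q| = 60 − 20 = 40.00.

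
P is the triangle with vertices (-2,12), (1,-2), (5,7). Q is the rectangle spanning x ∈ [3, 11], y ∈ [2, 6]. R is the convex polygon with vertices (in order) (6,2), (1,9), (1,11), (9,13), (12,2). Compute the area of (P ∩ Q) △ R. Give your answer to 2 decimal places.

|P ∩ Q| = 2.7222.
|(P ∩ Q) ∩ R| = 0.8612.
|(P ∩ Q) △ R| = 2.7222 + 79 − 1.7223 = 80.00.

80.00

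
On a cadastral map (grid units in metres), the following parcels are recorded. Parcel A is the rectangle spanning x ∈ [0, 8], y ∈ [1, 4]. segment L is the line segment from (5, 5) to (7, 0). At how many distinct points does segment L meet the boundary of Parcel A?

The segment meets the boundary at (6.6,1), (5.4,4).

2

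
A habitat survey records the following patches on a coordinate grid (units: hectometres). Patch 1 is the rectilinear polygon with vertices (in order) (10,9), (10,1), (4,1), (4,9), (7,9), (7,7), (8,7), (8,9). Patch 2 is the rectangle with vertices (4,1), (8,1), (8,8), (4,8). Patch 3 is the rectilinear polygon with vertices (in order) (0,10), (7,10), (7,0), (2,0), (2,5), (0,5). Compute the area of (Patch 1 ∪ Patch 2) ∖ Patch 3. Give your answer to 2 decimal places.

23.00

|Patch 1 ∪ Patch 2| = 47.
|(Patch 1 ∪ Patch 2) ∩ Patch 3| = 24.
|(Patch 1 ∪ Patch 2) ∖ Patch 3| = 47 − 24 = 23.00.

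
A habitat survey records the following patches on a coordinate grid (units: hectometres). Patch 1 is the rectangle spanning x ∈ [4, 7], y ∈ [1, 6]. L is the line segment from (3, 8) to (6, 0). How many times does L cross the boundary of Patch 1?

2

The segment meets the boundary at (5.625,1), (4,5.333).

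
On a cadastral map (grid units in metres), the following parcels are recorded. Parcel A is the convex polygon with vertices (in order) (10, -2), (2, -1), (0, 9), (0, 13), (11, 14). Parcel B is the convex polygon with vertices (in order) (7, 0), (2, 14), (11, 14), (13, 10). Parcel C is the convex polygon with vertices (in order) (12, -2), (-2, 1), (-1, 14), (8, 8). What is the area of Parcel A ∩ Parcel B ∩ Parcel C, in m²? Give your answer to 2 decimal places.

29.92

The intersection is the polygon with vertices (7,0), (2.938,11.375), (8,8), (9.52,4.2).
By the shoelace formula its area is 29.92.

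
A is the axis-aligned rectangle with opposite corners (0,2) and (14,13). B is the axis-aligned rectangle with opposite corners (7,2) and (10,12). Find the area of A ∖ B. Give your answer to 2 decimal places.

|A∩B|: x∈[7,10], y∈[2,12] → 3·10 = 30.
|A| = 154.
|A ∖ B| = |A| − |A∩B| = 154 − 30 = 124.00.

124.00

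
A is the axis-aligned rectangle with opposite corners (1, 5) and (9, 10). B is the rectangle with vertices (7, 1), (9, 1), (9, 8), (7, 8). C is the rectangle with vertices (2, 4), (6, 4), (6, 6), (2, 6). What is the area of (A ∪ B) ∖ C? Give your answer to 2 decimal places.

44.00

|A ∪ B| = 48.
|(A ∪ B) ∩ C| = 4.
|(A ∪ B) ∖ C| = 48 − 4 = 44.00.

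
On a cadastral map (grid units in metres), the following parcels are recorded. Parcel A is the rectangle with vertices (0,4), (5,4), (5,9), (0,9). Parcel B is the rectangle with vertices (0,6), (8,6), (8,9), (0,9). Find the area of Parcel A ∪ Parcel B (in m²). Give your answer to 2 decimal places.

By inclusion–exclusion:
Individual areas: |Parcel A| = 25, |Parcel B| = 24.
|Parcel A∩Parcel B|: x∈[0,5], y∈[6,9] → 5·3 = 15.
|Parcel A ∪ Parcel B| = 49 − 15 = 34.00.

34.00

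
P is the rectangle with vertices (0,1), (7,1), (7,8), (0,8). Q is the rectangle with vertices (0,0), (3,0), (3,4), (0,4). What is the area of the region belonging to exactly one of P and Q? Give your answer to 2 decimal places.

43.00

|P∩Q|: x∈[0,3], y∈[1,4] → 3·3 = 9.
|P △ Q| = |P| + |Q| − 2·|P∩Q| = 49 + 12 − 18 = 43.00.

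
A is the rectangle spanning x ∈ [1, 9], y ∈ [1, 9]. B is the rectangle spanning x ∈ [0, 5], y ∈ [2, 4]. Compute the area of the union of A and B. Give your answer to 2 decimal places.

By inclusion–exclusion:
Individual areas: |A| = 64, |B| = 10.
|A∩B|: x∈[1,5], y∈[2,4] → 4·2 = 8.
|A ∪ B| = 74 − 8 = 66.00.

66.00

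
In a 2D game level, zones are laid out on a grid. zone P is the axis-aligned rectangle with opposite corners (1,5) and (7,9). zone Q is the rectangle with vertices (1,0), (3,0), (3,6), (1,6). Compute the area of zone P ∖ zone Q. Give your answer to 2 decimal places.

22.00

|zone P∩zone Q|: x∈[1,3], y∈[5,6] → 2·1 = 2.
|zone P| = 24.
|zone P ∖ zone Q| = |zone P| − |zone P∩zone Q| = 24 − 2 = 22.00.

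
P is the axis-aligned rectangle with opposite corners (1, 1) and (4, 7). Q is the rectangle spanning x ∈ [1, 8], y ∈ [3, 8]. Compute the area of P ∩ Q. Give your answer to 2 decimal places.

|P∩Q|: x∈[1,4], y∈[3,7] → 3·4 = 12.

12.00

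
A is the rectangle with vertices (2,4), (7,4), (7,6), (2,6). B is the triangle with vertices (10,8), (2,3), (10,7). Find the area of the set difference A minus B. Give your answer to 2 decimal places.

8.65

|A| = 10, |A∩B| = 1.35.
|A ∖ B| = |A| − |A∩B| = 10 − 1.35 = 8.65.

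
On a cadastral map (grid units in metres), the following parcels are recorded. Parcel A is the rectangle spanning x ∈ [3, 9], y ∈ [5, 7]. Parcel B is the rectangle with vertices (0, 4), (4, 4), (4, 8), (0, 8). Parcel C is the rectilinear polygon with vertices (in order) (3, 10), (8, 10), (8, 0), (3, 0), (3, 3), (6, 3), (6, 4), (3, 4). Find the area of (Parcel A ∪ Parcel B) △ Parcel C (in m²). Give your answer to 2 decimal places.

49.00

|Parcel A ∪ Parcel B| = 26.
|(Parcel A ∪ Parcel B) ∩ Parcel C| = 12.
|(Parcel A ∪ Parcel B) △ Parcel C| = 26 + 47 − 24 = 49.00.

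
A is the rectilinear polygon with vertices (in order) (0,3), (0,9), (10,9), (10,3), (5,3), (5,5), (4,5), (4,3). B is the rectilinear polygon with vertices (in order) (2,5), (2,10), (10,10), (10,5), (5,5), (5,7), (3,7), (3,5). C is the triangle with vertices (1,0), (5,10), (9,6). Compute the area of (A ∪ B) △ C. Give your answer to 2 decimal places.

50.40

|A ∪ B| = 66.
|(A ∪ B) ∩ C| = 21.8.
|(A ∪ B) △ C| = 66 + 28 − 43.6 = 50.40.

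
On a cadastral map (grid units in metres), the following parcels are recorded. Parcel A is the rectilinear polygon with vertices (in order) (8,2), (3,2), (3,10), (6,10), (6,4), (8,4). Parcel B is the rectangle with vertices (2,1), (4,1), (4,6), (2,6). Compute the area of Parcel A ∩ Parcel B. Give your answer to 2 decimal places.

The intersection is the polygon with vertices (3,2), (3,6), (4,6), (4,2).
By the shoelace formula its area is 4.00.

4.00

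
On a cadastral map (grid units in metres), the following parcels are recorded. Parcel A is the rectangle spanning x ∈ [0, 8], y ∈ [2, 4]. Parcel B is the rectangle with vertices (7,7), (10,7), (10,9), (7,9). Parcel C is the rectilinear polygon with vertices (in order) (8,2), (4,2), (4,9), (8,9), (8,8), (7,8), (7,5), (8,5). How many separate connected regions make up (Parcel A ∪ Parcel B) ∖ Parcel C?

2

(Parcel A ∪ Parcel B) ∖ Parcel C splits into 2 disjoint pieces (area 8, area 5).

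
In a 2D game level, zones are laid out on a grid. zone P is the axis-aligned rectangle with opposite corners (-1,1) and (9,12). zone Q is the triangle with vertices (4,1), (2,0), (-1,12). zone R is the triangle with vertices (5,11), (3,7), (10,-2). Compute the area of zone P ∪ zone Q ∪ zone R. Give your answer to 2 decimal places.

112.89

By inclusion–exclusion:
Individual areas: |zone P| = 110, |zone Q| = 13.5, |zone R| = 23.
|zone P∩zone Q| = 12.375.
|zone P∩zone R| = 21.2308.
|zone Q∩zone R| = 0.
|zone P∩zone Q∩zone R| = 0.
|zone P ∪ zone Q ∪ zone R| = 146.5 − 33.6058 + 0 = 112.89.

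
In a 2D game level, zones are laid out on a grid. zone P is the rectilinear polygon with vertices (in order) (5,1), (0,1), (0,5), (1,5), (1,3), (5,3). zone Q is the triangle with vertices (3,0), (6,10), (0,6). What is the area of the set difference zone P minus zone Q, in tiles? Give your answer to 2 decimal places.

8.55

|zone P| = 12, |zone P∩zone Q| = 3.45.
|zone P ∖ zone Q| = |zone P| − |zone P∩zone Q| = 12 − 3.45 = 8.55.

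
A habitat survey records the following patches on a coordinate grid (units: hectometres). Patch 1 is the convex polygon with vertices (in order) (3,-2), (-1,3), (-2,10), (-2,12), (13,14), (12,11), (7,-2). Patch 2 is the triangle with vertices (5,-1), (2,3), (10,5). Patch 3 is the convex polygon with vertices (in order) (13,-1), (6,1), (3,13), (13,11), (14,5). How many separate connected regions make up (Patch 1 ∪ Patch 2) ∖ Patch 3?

(Patch 1 ∪ Patch 2) ∖ Patch 3 splits into 2 disjoint pieces (area 84.2869, area 12.0938).

2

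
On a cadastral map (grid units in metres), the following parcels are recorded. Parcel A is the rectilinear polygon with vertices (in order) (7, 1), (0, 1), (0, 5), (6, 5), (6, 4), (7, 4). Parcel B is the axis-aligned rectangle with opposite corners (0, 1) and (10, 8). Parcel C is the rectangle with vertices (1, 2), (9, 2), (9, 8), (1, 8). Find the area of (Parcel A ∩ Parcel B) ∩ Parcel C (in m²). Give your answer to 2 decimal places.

17.00

The region (Parcel A ∩ Parcel B) ∩ Parcel C is the polygon with vertices (6,5), (6,4), (7,4), (7,2), (1,2), (1,5).
By the shoelace formula its area is 17.00.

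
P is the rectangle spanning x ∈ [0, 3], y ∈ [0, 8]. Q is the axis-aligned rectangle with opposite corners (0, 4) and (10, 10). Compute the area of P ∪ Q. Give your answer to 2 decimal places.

72.00

By inclusion–exclusion:
Individual areas: |P| = 24, |Q| = 60.
|P∩Q|: x∈[0,3], y∈[4,8] → 3·4 = 12.
|P ∪ Q| = 84 − 12 = 72.00.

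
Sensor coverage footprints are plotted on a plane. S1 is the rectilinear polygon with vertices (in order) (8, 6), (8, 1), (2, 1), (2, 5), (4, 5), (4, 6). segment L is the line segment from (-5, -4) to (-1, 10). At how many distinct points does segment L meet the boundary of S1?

The segment lies entirely outside S1 and never meets its boundary.

0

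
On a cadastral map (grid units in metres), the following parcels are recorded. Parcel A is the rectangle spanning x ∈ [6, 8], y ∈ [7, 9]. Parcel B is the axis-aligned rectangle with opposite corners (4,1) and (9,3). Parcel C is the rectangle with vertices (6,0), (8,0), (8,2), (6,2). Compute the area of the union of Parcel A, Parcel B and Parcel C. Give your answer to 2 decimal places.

By inclusion–exclusion:
Individual areas: |Parcel A| = 4, |Parcel B| = 10, |Parcel C| = 4.
|Parcel A∩Parcel B| = 0 (no overlap).
|Parcel A∩Parcel C| = 0 (no overlap).
|Parcel B∩Parcel C|: x∈[6,8], y∈[1,2] → 2·1 = 2.
|Parcel A∩Parcel B∩Parcel C| = 0.
|Parcel A ∪ Parcel B ∪ Parcel C| = 18 − 2 + 0 = 16.00.

16.00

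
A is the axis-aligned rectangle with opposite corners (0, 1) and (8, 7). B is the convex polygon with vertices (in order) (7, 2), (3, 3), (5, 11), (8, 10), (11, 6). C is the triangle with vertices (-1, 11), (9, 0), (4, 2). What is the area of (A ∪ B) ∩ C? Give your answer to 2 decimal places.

The region (A ∪ B) ∩ C is the polygon with vertices (6.5,1), (4,2), (1.222,7), (2.636,7), (8,1.1), (8,1).
By the shoelace formula its area is 13.87.

13.87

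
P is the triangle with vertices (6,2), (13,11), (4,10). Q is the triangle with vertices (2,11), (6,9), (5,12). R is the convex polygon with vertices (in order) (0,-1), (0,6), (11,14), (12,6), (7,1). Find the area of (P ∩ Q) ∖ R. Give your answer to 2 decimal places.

|P ∩ Q| = 0.9821.
|(P ∩ Q) ∩ R| = 0.5081.
|(P ∩ Q) ∖ R| = 0.9821 − 0.5081 = 0.47.

0.47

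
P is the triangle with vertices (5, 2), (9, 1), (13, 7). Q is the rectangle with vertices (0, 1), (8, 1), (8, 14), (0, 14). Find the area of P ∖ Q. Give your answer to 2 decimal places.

10.06

|P| = 14, |P∩Q| = 3.9375.
|P ∖ Q| = |P| − |P∩Q| = 14 − 3.9375 = 10.06.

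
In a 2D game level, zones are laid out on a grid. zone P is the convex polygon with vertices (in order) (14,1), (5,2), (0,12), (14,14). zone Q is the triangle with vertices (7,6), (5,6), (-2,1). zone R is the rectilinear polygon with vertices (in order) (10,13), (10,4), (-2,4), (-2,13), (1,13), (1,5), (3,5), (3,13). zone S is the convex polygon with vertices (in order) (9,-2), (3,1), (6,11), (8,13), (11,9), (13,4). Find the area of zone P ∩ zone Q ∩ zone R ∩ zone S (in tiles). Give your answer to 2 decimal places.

1.97

The intersection is the polygon with vertices (7,6), (4,4.333), (4.364,5.545), (5,6).
By the shoelace formula its area is 1.97.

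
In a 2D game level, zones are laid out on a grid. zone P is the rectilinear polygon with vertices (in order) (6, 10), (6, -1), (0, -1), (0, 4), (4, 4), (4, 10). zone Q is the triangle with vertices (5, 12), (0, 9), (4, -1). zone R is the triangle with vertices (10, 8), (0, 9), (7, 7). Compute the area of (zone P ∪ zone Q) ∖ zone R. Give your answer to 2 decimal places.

60.00

|zone P ∪ zone Q| = 63.3462.
|(zone P ∪ zone Q) ∩ zone R| = 3.3429.
|(zone P ∪ zone Q) ∖ zone R| = 63.3462 − 3.3429 = 60.00.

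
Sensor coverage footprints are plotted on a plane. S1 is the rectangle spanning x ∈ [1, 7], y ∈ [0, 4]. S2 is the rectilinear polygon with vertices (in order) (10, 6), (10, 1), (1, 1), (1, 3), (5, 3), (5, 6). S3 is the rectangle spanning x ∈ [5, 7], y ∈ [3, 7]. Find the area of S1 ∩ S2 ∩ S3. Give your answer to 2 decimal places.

The intersection is the polygon with vertices (7,3), (5,3), (5,4), (7,4).
By the shoelace formula its area is 2.00.

2.00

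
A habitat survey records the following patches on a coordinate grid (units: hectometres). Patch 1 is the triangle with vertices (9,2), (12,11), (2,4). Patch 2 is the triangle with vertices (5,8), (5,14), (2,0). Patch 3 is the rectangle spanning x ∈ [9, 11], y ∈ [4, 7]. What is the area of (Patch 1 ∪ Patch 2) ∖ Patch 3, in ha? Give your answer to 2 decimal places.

39.04

|Patch 1 ∪ Patch 2| = 42.5433.
|(Patch 1 ∪ Patch 2) ∩ Patch 3| = 3.5.
|(Patch 1 ∪ Patch 2) ∖ Patch 3| = 42.5433 − 3.5 = 39.04.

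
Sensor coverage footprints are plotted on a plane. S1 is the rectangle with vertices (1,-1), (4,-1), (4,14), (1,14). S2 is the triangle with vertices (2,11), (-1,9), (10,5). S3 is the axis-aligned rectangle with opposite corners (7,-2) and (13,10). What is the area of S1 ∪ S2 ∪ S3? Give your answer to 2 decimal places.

124.28

By inclusion–exclusion:
Individual areas: |S1| = 45, |S2| = 17, |S3| = 72.
|S1∩S2| = 7.9848.
|S1∩S3| = 0 (no overlap).
|S2∩S3| = 1.7386.
|S1∩S2∩S3| = 0.
|S1 ∪ S2 ∪ S3| = 134 − 9.7235 + 0 = 124.28.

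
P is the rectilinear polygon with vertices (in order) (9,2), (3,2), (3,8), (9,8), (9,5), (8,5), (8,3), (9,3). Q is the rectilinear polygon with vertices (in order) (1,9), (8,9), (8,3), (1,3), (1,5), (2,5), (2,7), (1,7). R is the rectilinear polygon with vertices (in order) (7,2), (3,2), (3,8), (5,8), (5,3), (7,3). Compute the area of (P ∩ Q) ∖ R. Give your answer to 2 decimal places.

15.00

|P ∩ Q| = 25.
|(P ∩ Q) ∩ R| = 10.
|(P ∩ Q) ∖ R| = 25 − 10 = 15.00.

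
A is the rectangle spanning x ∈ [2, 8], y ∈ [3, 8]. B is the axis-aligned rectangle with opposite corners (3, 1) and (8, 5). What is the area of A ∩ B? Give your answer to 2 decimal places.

|A∩B|: x∈[3,8], y∈[3,5] → 5·2 = 10.

10.00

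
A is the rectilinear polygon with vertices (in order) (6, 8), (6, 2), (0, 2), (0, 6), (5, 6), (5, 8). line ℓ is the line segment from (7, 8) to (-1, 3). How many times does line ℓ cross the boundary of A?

The segment meets the boundary at (0,3.625), (3.8,6), (5,6.75), (6,7.375).

4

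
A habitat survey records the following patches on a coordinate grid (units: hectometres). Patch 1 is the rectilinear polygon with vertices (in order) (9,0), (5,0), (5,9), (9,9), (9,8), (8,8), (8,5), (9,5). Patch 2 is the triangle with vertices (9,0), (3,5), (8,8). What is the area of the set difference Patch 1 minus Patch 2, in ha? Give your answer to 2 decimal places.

14.93

|Patch 1| = 33, |Patch 1∩Patch 2| = 18.0708.
|Patch 1 ∖ Patch 2| = |Patch 1| − |Patch 1∩Patch 2| = 33 − 18.0708 = 14.93.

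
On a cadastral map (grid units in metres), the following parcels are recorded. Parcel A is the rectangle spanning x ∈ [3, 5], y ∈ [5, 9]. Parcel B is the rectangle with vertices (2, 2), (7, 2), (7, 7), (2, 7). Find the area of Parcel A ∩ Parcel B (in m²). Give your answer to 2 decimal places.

|Parcel A∩Parcel B|: x∈[3,5], y∈[5,7] → 2·2 = 4.

4.00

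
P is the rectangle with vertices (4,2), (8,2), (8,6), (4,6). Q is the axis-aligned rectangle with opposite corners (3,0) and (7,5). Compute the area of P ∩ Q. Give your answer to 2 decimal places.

|P∩Q|: x∈[4,7], y∈[2,5] → 3·3 = 9.

9.00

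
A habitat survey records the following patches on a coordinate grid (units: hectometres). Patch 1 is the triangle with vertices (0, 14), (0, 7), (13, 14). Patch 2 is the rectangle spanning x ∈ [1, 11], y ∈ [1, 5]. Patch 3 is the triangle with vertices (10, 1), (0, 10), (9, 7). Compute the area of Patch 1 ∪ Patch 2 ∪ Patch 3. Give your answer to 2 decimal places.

101.41

By inclusion–exclusion:
Individual areas: |Patch 1| = 45.5, |Patch 2| = 40, |Patch 3| = 25.5.
|Patch 1∩Patch 2| = 0.
|Patch 1∩Patch 3| = 2.0334.
|Patch 2∩Patch 3| = 7.5556.
|Patch 1∩Patch 2∩Patch 3| = 0.
|Patch 1 ∪ Patch 2 ∪ Patch 3| = 111 − 9.589 + 0 = 101.41.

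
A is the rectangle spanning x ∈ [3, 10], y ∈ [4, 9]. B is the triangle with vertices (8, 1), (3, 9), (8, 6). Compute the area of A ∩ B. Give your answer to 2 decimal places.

The intersection is the polygon with vertices (6.125,4), (3,9), (8,6), (8,4).
By the shoelace formula its area is 9.69.

9.69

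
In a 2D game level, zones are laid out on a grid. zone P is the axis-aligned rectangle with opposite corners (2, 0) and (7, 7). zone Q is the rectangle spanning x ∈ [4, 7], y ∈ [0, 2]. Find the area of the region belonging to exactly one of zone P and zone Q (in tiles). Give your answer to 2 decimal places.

|zone P∩zone Q|: x∈[4,7], y∈[0,2] → 3·2 = 6.
|zone P △ zone Q| = |zone P| + |zone Q| − 2·|zone P∩zone Q| = 35 + 6 − 12 = 29.00.

29.00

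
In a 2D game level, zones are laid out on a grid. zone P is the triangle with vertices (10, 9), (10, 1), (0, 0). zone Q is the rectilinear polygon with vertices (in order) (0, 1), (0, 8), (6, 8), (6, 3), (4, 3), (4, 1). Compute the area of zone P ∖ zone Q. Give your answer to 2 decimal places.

|zone P| = 40, |zone P∩zone Q| = 6.7556.
|zone P ∖ zone Q| = |zone P| − |zone P∩zone Q| = 40 − 6.7556 = 33.24.

33.24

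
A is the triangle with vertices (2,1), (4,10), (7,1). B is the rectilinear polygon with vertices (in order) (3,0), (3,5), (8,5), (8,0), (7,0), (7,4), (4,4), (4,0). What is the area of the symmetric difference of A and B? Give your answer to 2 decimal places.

|A| = 22.5, |B| = 13, |A∩B| = 5.8333.
|A △ B| = |A| + |B| − 2·|A∩B| = 22.5 + 13 − 11.6667 = 23.83.

23.83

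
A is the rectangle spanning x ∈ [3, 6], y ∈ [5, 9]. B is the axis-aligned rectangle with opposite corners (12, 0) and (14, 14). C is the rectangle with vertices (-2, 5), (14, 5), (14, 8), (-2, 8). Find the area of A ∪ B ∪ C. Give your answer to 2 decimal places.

73.00

By inclusion–exclusion:
Individual areas: |A| = 12, |B| = 28, |C| = 48.
|A∩B| = 0 (no overlap).
|A∩C|: x∈[3,6], y∈[5,8] → 3·3 = 9.
|B∩C|: x∈[12,14], y∈[5,8] → 2·3 = 6.
|A∩B∩C| = 0.
|A ∪ B ∪ C| = 88 − 15 + 0 = 73.00.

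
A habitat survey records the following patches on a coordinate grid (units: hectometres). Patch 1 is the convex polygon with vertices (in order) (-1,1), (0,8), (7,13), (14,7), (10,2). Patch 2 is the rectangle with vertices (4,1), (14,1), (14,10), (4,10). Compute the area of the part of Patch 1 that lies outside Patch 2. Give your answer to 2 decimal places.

|Patch 1| = 113.5, |Patch 1∩Patch 2| = 66.3864.
|Patch 1 ∖ Patch 2| = |Patch 1| − |Patch 1∩Patch 2| = 113.5 − 66.3864 = 47.11.

47.11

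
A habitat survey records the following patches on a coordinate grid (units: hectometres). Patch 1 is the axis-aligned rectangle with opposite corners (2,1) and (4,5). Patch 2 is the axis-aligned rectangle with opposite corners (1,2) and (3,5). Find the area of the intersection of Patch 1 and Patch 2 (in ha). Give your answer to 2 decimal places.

3.00

|Patch 1∩Patch 2|: x∈[2,3], y∈[2,5] → 1·3 = 3.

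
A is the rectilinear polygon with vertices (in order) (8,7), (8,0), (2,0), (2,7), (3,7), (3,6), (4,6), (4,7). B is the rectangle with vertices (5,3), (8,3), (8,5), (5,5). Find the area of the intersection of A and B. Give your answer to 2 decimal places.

The intersection is the polygon with vertices (8,3), (5,3), (5,5), (8,5).
By the shoelace formula its area is 6.00.

6.00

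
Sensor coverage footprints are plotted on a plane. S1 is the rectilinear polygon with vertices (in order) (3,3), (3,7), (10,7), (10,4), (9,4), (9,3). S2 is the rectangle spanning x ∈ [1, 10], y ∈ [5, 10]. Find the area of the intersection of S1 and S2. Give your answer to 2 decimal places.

The intersection is the polygon with vertices (3,7), (10,7), (10,5), (3,5).
By the shoelace formula its area is 14.00.

14.00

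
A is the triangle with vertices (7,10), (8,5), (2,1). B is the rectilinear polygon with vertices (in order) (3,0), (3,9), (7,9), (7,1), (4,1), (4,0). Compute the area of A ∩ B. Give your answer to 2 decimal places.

The intersection is the polygon with vertices (3,1.667), (3,2.8), (6.444,9), (7,9), (7,4.333).
By the shoelace formula its area is 13.32.

13.32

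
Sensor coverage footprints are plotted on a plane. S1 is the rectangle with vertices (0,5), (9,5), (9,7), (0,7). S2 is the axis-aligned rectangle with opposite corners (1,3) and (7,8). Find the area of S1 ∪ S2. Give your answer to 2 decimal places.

36.00

By inclusion–exclusion:
Individual areas: |S1| = 18, |S2| = 30.
|S1∩S2|: x∈[1,7], y∈[5,7] → 6·2 = 12.
|S1 ∪ S2| = 48 − 12 = 36.00.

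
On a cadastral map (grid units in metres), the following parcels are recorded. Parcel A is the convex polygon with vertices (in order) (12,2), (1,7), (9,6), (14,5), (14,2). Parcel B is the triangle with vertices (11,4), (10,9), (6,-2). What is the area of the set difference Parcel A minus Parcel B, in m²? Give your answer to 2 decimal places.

19.92

|Parcel A| = 26, |Parcel A∩Parcel B| = 6.0824.
|Parcel A ∖ Parcel B| = |Parcel A| − |Parcel A∩Parcel B| = 26 − 6.0824 = 19.92.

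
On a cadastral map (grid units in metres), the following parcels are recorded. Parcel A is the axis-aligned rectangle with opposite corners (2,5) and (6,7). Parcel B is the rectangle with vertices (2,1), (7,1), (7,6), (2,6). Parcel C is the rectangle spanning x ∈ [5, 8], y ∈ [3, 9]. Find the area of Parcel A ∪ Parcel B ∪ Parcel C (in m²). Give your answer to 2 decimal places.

By inclusion–exclusion:
Individual areas: |Parcel A| = 8, |Parcel B| = 25, |Parcel C| = 18.
|Parcel A∩Parcel B|: x∈[2,6], y∈[5,6] → 4·1 = 4.
|Parcel A∩Parcel C|: x∈[5,6], y∈[5,7] → 1·2 = 2.
|Parcel B∩Parcel C|: x∈[5,7], y∈[3,6] → 2·3 = 6.
|Parcel A∩Parcel B∩Parcel C| = 1.
|Parcel A ∪ Parcel B ∪ Parcel C| = 51 − 12 + 1 = 40.00.

40.00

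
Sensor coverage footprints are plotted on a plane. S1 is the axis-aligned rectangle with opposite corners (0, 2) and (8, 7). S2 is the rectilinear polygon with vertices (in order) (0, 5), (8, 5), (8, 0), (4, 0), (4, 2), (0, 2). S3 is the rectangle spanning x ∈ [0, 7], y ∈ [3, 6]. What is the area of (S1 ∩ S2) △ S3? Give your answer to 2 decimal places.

17.00

|S1 ∩ S2| = 24.
|(S1 ∩ S2) ∩ S3| = 14.
|(S1 ∩ S2) △ S3| = 24 + 21 − 28 = 17.00.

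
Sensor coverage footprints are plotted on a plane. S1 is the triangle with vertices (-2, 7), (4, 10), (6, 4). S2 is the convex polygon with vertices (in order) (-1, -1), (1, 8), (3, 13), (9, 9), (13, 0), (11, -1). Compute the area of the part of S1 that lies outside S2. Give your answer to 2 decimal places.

3.54

|S1| = 21, |S1∩S2| = 17.4631.
|S1 ∖ S2| = |S1| − |S1∩S2| = 21 − 17.4631 = 3.54.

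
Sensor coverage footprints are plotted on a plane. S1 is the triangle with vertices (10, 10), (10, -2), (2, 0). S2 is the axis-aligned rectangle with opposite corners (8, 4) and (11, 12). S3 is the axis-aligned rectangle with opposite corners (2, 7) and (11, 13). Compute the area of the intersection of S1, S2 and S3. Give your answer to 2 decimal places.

3.50

The intersection is the polygon with vertices (8,7.5), (10,10), (10,7), (8,7).
By the shoelace formula its area is 3.50.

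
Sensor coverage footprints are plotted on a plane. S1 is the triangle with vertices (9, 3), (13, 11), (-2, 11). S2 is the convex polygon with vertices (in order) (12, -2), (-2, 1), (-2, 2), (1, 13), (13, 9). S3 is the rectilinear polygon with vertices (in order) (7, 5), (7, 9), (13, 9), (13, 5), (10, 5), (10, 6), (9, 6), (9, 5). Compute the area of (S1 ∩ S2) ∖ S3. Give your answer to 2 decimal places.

|S1 ∩ S2| = 53.0289.
|(S1 ∩ S2) ∩ S3| = 15.
|(S1 ∩ S2) ∖ S3| = 53.0289 − 15 = 38.03.

38.03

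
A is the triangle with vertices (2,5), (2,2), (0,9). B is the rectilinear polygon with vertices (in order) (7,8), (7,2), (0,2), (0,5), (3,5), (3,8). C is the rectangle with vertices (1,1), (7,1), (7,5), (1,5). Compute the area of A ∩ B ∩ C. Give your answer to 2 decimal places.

1.29

The intersection is the polygon with vertices (1.143,5), (2,5), (2,2).
By the shoelace formula its area is 1.29.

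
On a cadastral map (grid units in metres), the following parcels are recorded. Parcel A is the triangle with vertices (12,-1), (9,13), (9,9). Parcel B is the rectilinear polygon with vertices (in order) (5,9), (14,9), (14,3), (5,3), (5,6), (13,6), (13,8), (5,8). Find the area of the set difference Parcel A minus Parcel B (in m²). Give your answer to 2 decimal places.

|Parcel A| = 6, |Parcel A∩Parcel B| = 2.2286.
|Parcel A ∖ Parcel B| = |Parcel A| − |Parcel A∩Parcel B| = 6 − 2.2286 = 3.77.

3.77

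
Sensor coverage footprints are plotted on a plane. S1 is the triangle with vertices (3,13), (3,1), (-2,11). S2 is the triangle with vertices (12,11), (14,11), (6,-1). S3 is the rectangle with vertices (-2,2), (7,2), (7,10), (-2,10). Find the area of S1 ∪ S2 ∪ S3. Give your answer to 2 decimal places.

94.00

By inclusion–exclusion:
Individual areas: |S1| = 30, |S2| = 12, |S3| = 72.
|S1∩S2| = 0.
|S1∩S3| = 20.
|S2∩S3| = 0.
|S1∩S2∩S3| = 0.
|S1 ∪ S2 ∪ S3| = 114 − 20 + 0 = 94.00.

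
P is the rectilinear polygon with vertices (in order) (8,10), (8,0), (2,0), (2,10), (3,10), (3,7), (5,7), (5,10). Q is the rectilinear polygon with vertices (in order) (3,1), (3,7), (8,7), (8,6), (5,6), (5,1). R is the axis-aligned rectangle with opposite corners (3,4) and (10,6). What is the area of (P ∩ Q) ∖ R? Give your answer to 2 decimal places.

11.00

|P ∩ Q| = 15.
|(P ∩ Q) ∩ R| = 4.
|(P ∩ Q) ∖ R| = 15 − 4 = 11.00.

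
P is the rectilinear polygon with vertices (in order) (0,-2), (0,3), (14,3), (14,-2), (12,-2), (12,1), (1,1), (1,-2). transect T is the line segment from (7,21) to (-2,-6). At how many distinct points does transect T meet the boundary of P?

The segment meets the boundary at (0,0), (1,3).

2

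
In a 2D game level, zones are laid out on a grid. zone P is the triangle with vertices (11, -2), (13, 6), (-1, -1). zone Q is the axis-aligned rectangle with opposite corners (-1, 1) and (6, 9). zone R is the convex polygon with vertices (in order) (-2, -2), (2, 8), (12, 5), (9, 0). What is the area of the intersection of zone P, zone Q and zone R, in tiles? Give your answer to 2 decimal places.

The intersection is the polygon with vertices (6,1), (3,1), (6,2.5).
By the shoelace formula its area is 2.25.

2.25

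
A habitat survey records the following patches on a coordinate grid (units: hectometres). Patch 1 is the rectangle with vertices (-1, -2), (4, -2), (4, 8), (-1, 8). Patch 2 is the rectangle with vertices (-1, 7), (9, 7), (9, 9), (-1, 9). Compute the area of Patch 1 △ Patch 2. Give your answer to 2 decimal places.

|Patch 1∩Patch 2|: x∈[-1,4], y∈[7,8] → 5·1 = 5.
|Patch 1 △ Patch 2| = |Patch 1| + |Patch 2| − 2·|Patch 1∩Patch 2| = 50 + 20 − 10 = 60.00.

60.00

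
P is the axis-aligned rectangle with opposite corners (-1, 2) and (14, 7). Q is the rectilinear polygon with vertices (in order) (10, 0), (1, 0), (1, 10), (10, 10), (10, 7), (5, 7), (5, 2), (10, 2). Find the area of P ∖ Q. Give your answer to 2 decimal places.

|P| = 75, |P∩Q| = 20.
|P ∖ Q| = |P| − |P∩Q| = 75 − 20 = 55.00.

55.00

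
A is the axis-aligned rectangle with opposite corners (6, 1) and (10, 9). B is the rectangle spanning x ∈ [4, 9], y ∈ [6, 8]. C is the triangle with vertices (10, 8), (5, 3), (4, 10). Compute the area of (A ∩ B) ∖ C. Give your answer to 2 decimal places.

|A ∩ B| = 6.
|(A ∩ B) ∩ C| = 5.5.
|(A ∩ B) ∖ C| = 6 − 5.5 = 0.50.

0.50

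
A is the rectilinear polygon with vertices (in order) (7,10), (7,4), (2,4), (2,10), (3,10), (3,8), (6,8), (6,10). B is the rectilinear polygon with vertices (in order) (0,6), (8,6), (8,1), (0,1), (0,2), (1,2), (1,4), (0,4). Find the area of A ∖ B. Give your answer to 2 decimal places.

|A| = 24, |A∩B| = 10.
|A ∖ B| = |A| − |A∩B| = 24 − 10 = 14.00.

14.00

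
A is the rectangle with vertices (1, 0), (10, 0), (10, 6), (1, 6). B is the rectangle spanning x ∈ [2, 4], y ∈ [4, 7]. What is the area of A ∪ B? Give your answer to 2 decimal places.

By inclusion–exclusion:
Individual areas: |A| = 54, |B| = 6.
|A∩B|: x∈[2,4], y∈[4,6] → 2·2 = 4.
|A ∪ B| = 60 − 4 = 56.00.

56.00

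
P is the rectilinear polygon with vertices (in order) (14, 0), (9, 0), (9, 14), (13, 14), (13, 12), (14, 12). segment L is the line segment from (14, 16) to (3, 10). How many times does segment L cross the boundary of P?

2

The segment meets the boundary at (9,13.273), (10.333,14).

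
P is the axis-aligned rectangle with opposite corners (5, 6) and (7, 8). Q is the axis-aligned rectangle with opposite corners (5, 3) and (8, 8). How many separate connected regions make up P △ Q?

P △ Q is a single connected region.

1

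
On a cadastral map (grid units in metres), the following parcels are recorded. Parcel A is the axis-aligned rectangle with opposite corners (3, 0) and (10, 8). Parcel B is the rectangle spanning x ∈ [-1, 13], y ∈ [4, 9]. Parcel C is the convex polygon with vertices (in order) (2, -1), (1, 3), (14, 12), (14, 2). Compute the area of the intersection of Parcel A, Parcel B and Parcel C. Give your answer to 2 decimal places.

The intersection is the polygon with vertices (10,8), (10,4), (3,4), (3,4.385), (8.222,8).
By the shoelace formula its area is 18.56.

18.56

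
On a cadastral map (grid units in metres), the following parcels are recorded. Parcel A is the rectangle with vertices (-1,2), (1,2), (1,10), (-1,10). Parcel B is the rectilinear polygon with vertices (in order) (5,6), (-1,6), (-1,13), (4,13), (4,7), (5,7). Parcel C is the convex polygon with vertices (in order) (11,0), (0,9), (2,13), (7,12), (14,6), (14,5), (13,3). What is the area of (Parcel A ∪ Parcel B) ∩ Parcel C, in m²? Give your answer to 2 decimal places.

The region (Parcel A ∪ Parcel B) ∩ Parcel C is the polygon with vertices (4,7), (5,7), (5,6), (3.667,6), (0,9), (2,13), (4,12.6).
By the shoelace formula its area is 19.10.

19.10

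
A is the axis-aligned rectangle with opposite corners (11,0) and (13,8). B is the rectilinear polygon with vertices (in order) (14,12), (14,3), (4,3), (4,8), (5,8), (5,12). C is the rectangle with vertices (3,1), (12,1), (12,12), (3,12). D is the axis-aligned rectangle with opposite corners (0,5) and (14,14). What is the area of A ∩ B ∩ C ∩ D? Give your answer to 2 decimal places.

3.00

The intersection is the polygon with vertices (12,5), (11,5), (11,8), (12,8).
By the shoelace formula its area is 3.00.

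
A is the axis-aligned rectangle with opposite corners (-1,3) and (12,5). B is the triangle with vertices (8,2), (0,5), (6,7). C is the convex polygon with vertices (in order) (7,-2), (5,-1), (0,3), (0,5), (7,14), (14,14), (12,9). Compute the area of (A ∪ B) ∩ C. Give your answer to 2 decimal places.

27.39

|A ∪ B| = 33.9333.
|(A ∪ B) ∩ C| = 27.39.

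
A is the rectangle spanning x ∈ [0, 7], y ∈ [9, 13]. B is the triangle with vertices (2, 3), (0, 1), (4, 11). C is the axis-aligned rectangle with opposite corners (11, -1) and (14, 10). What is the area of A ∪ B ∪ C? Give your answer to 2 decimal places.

66.70

By inclusion–exclusion:
Individual areas: |A| = 28, |B| = 6, |C| = 33.
|A∩B| = 0.3.
|A∩C| = 0 (no overlap).
|B∩C| = 0.
|A∩B∩C| = 0.
|A ∪ B ∪ C| = 67 − 0.3 + 0 = 66.70.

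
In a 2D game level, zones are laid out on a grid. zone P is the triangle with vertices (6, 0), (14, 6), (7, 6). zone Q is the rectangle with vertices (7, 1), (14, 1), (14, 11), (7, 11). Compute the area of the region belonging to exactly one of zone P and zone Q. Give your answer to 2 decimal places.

54.33

|zone P| = 21, |zone Q| = 70, |zone P∩zone Q| = 18.3333.
|zone P △ zone Q| = |zone P| + |zone Q| − 2·|zone P∩zone Q| = 21 + 70 − 36.6667 = 54.33.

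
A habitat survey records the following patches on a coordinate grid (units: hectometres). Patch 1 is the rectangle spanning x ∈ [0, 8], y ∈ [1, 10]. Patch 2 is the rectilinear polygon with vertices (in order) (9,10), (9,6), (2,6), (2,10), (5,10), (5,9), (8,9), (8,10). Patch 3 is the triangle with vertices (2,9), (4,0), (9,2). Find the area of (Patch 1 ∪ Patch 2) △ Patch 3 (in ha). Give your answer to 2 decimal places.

|Patch 1 ∪ Patch 2| = 76.
|(Patch 1 ∪ Patch 2) ∩ Patch 3| = 22.4389.
|(Patch 1 ∪ Patch 2) △ Patch 3| = 76 + 24.5 − 44.8778 = 55.62.

55.62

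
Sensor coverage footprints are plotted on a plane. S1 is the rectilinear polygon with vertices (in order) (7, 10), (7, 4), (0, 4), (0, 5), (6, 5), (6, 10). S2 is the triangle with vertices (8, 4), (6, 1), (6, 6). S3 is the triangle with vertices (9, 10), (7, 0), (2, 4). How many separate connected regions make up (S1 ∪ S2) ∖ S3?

(S1 ∪ S2) ∖ S3 splits into 3 disjoint pieces (area 0.0595, area 2.5833, area 2.1429).

3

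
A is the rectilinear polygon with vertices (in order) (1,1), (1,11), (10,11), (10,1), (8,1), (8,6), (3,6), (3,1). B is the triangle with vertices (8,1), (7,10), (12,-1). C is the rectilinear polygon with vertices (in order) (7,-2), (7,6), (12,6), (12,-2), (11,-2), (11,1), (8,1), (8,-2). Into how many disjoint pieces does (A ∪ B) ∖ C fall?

(A ∪ B) ∖ C splits into 2 disjoint pieces (area 55, area 2.25).

2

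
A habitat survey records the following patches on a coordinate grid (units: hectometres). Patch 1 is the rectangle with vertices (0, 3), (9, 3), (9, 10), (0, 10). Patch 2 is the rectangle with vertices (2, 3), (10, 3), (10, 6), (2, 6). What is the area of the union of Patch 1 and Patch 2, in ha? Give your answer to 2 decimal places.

66.00

By inclusion–exclusion:
Individual areas: |Patch 1| = 63, |Patch 2| = 24.
|Patch 1∩Patch 2|: x∈[2,9], y∈[3,6] → 7·3 = 21.
|Patch 1 ∪ Patch 2| = 87 − 21 = 66.00.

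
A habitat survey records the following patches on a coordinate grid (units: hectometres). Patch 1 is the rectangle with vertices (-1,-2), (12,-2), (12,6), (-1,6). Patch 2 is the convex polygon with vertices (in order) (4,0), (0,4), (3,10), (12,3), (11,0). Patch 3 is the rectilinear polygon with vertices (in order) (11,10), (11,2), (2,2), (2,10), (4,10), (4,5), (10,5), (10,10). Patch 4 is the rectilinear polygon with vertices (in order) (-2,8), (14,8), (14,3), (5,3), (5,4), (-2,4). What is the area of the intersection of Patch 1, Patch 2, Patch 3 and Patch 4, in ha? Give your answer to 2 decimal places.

16.04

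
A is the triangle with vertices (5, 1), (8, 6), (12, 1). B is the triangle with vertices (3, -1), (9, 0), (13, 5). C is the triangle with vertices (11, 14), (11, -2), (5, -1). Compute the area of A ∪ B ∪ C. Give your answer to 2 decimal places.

By inclusion–exclusion:
Individual areas: |A| = 17.5, |B| = 13, |C| = 48.
|A∩B| = 4.9965.
|A∩C| = 15.275.
|B∩C| = 10.4782.
|A∩B∩C| = 4.9965.
|A ∪ B ∪ C| = 78.5 − 30.7497 + 4.9965 = 52.75.

52.75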